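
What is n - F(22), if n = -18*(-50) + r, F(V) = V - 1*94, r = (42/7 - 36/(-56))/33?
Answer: 149719/154 ≈ 972.20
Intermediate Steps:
r = 31/154 (r = (42*(1/7) - 36*(-1/56))*(1/33) = (6 + 9/14)*(1/33) = (93/14)*(1/33) = 31/154 ≈ 0.20130)
F(V) = -94 + V (F(V) = V - 94 = -94 + V)
n = 138631/154 (n = -18*(-50) + 31/154 = 900 + 31/154 = 138631/154 ≈ 900.20)
n - F(22) = 138631/154 - (-94 + 22) = 138631/154 - 1*(-72) = 138631/154 + 72 = 149719/154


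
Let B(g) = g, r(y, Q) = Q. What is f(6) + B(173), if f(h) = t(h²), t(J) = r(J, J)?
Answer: 209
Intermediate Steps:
t(J) = J
f(h) = h²
f(6) + B(173) = 6² + 173 = 36 + 173 = 209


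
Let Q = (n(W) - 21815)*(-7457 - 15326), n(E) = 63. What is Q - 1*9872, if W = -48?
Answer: 495565944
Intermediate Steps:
Q = 495575816 (Q = (63 - 21815)*(-7457 - 15326) = -21752*(-22783) = 495575816)
Q - 1*9872 = 495575816 - 1*9872 = 495575816 - 9872 = 495565944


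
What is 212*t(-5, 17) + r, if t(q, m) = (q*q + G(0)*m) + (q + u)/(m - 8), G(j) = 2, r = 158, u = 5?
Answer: 12666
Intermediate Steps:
t(q, m) = q² + 2*m + (5 + q)/(-8 + m) (t(q, m) = (q*q + 2*m) + (q + 5)/(m - 8) = (q² + 2*m) + (5 + q)/(-8 + m) = q² + 2*m + (5 + q)/(-8 + m))
212*t(-5, 17) + r = 212*((5 - 5 - 16*17 - 8*(-5)² + 2*17² + 17*(-5)²)/(-8 + 17)) + 158 = 212*((5 - 5 - 272 - 8*25 + 2*289 + 17*25)/9) + 158 = 212*((5 - 5 - 272 - 200 + 578 + 425)/9) + 158 = 212*((⅑)*531) + 158 = 212*59 + 158 = 12508 + 158 = 12666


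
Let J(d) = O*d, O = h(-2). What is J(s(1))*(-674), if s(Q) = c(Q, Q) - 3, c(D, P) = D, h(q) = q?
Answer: -2696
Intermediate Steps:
O = -2
s(Q) = -3 + Q (s(Q) = Q - 3 = -3 + Q)
J(d) = -2*d
J(s(1))*(-674) = -2*(-3 + 1)*(-674) = -2*(-2)*(-674) = 4*(-674) = -2696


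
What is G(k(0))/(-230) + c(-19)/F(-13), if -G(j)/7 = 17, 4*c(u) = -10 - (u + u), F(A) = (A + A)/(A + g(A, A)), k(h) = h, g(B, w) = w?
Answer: 1729/230 ≈ 7.5174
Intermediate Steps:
F(A) = 1 (F(A) = (A + A)/(A + A) = (2*A)/((2*A)) = (2*A)*(1/(2*A)) = 1)
c(u) = -5/2 - u/2 (c(u) = (-10 - (u + u))/4 = (-10 - 2*u)/4 = -5/2 - u/2)
G(j) = -119 (G(j) = -7*17 = -119)
G(k(0))/(-230) + c(-19)/F(-13) = -119/(-230) + (-5/2 - ½*(-19))/1 = -119*(-1/230) + (-5/2 + 19/2)*1 = 119/230 + 7*1 = 119/230 + 7 = 1729/230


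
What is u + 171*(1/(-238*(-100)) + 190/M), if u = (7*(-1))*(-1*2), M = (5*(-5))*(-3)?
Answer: 10643531/23800 ≈ 447.21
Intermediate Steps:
M = 75 (M = -25*(-3) = 75)
u = 14 (u = -7*(-2) = 14)
u + 171*(1/(-238*(-100)) + 190/M) = 14 + 171*(1/(-238*(-100)) + 190/75) = 14 + 171*(-1/238*(-1/100) + 190*(1/75)) = 14 + 171*(1/23800 + 38/15) = 14 + 171*(180883/71400) = 14 + 10310331/23800 = 10643531/23800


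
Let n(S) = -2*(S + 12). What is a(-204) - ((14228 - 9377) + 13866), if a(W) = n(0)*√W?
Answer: -18717 - 48*I*√51 ≈ -18717.0 - 342.79*I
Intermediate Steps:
n(S) = -24 - 2*S (n(S) = -2*(12 + S) = -24 - 2*S)
a(W) = -24*√W (a(W) = (-24 - 2*0)*√W = (-24 + 0)*√W = -24*√W)
a(-204) - ((14228 - 9377) + 13866) = -48*I*√51 - ((14228 - 9377) + 13866) = -48*I*√51 - (4851 + 13866) = -48*I*√51 - 1*18717 = -48*I*√51 - 18717 = -18717 - 48*I*√51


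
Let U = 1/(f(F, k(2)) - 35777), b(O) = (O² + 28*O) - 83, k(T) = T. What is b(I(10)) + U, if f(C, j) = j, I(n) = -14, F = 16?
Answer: -9981226/35775 ≈ -279.00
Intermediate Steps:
b(O) = -83 + O² + 28*O
U = -1/35775 (U = 1/(2 - 35777) = 1/(-35775) = -1/35775 ≈ -2.7952e-5)
b(I(10)) + U = (-83 + (-14)² + 28*(-14)) - 1/35775 = (-83 + 196 - 392) - 1/35775 = -279 - 1/35775 = -9981226/35775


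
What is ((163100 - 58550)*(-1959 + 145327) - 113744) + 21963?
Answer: 14989032619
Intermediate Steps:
((163100 - 58550)*(-1959 + 145327) - 113744) + 21963 = (104550*143368 - 113744) + 21963 = (14989124400 - 113744) + 21963 = 14989010656 + 21963 = 14989032619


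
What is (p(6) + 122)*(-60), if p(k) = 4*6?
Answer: -8760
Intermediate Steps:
p(k) = 24
(p(6) + 122)*(-60) = (24 + 122)*(-60) = 146*(-60) = -8760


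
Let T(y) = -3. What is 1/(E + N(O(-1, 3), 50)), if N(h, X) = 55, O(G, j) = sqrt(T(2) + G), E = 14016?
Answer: 1/14071 ≈ 7.1068e-5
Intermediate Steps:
O(G, j) = sqrt(-3 + G)
1/(E + N(O(-1, 3), 50)) = 1/(14016 + 55) = 1/14071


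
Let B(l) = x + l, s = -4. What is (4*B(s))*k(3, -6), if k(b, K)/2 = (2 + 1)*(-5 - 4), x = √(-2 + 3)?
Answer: 648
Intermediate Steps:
x = 1 (x = √1 = 1)
k(b, K) = -54 (k(b, K) = 2*((2 + 1)*(-5 - 4)) = 2*(3*(-9)) = 2*(-27) = -54)
B(l) = 1 + l
(4*B(s))*k(3, -6) = (4*(1 - 4))*(-54) = (4*(-3))*(-54) = -12*(-54) = 648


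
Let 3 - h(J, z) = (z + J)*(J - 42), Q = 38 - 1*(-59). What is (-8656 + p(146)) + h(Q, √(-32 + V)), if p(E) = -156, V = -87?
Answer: -14144 - 55*I*√119 ≈ -14144.0 - 599.98*I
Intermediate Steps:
Q = 97 (Q = 38 + 59 = 97)
h(J, z) = 3 - (-42 + J)*(J + z) (h(J, z) = 3 - (z + J)*(J - 42) = 3 - (J + z)*(-42 + J) = 3 - (-42 + J)*(J + z))
(-8656 + p(146)) + h(Q, √(-32 + V)) = (-8656 - 156) + (3 - 1*97² + 42*97 + 42*√(-32 - 87) - 1*97*√(-32 - 87)) = -8812 + (3 - 1*9409 + 4074 + 42*√(-119) - 1*97*√(-119)) = -8812 + (3 - 9409 + 4074 + 42*(I*√119) - 1*97*I*√119) = -8812 + (3 - 9409 + 4074 + 42*I*√119 - 97*I*√119) = -8812 + (-5332 - 55*I*√119) = -14144 - 55*I*√119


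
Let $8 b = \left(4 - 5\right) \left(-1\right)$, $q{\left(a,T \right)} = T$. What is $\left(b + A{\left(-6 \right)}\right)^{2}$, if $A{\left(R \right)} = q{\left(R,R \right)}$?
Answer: $\frac{2209}{64} \approx 34.516$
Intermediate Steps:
$A{\left(R \right)} = R$
$b = \frac{1}{8}$ ($b = \frac{\left(4 - 5\right) \left(-1\right)}{8} = \frac{\left(-1\right) \left(-1\right)}{8} = \frac{1}{8} \cdot 1 = \frac{1}{8} \approx 0.125$)
$\left(b + A{\left(-6 \right)}\right)^{2} = \left(\frac{1}{8} - 6\right)^{2} = \left(- \frac{47}{8}\right)^{2} = \frac{2209}{64}$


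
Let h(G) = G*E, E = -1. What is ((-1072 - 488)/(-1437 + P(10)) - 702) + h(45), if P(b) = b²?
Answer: -997179/1337 ≈ -745.83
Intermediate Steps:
h(G) = -G (h(G) = G*(-1) = -G)
((-1072 - 488)/(-1437 + P(10)) - 702) + h(45) = ((-1072 - 488)/(-1437 + 10²) - 702) - 1*45 = (-1560/(-1437 + 100) - 702) - 45 = (-1560/(-1337) - 702) - 45 = (-1560*(-1/1337) - 702) - 45 = (1560/1337 - 702) - 45 = -937014/1337 - 45 = -997179/1337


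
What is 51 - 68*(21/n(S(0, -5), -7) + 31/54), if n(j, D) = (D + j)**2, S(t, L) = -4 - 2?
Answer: 16031/4563 ≈ 3.5133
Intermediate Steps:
S(t, L) = -6
51 - 68*(21/n(S(0, -5), -7) + 31/54) = 51 - 68*(21/((-7 - 6)**2) + 31/54) = 51 - 68*(21/((-13)**2) + 31*(1/54)) = 51 - 68*(21/169 + 31/54) = 51 - 68*6373/9126 = 51 - 216682/4563 = 16031/4563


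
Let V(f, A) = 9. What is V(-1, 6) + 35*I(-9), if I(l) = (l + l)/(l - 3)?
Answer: 123/2 ≈ 61.500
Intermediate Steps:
I(l) = 2*l/(-3 + l) (I(l) = (2*l)/(-3 + l) = 2*l/(-3 + l))
V(-1, 6) + 35*I(-9) = 9 + 35*(2*(-9)/(-3 - 9)) = 9 + 35*(2*(-9)/(-12)) = 9 + 35*(2*(-9)*(-1/12)) = 9 + 35*(3/2) = 9 + 105/2 = 123/2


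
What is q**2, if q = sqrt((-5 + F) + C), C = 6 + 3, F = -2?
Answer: 2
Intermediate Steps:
C = 9
q = sqrt(2) (q = sqrt((-5 - 2) + 9) = sqrt(-7 + 9) = sqrt(2) ≈ 1.4142)
q**2 = (sqrt(2))**2 = 2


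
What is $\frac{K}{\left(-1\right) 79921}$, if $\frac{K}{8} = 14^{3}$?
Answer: $- \frac{21952}{79921} \approx -0.27467$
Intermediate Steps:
$K = 21952$ ($K = 8 \cdot 14^{3} = 8 \cdot 2744 = 21952$)
$\frac{K}{\left(-1\right) 79921} = \frac{21952}{\left(-1\right) 79921} = \frac{21952}{-79921} = 21952 \left(- \frac{1}{79921}\right) = - \frac{21952}{79921}$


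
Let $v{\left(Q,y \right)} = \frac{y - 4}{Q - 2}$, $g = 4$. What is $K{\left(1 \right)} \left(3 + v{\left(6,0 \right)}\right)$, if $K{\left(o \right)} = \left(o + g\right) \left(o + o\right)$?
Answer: $20$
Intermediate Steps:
$v{\left(Q,y \right)} = \frac{-4 + y}{-2 + Q}$
$K{\left(o \right)} = 2 o \left(4 + o\right)$ ($K{\left(o \right)} = \left(o + 4\right) \left(o + o\right) = \left(4 + o\right) 2 o = 2 o \left(4 + o\right)$)
$K{\left(1 \right)} \left(3 + v{\left(6,0 \right)}\right) = 2 \cdot 1 \left(4 + 1\right) \left(3 + \frac{-4 + 0}{-2 + 6}\right) = 2 \cdot 1 \cdot 5 \left(3 + \frac{1}{4} \left(-4\right)\right) = 10 \left(3 + \frac{1}{4} \left(-4\right)\right) = 10 \left(3 - 1\right) = 10 \cdot 2 = 20$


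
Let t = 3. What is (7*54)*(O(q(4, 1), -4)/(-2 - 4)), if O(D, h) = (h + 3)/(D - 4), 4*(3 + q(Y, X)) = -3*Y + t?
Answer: -252/37 ≈ -6.8108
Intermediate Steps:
q(Y, X) = -9/4 - 3*Y/4 (q(Y, X) = -3 + (-3*Y + 3)/4 = -3 + (3 - 3*Y)/4 = -3 + (3/4 - 3*Y/4) = -9/4 - 3*Y/4)
O(D, h) = (3 + h)/(-4 + D)
(7*54)*(O(q(4, 1), -4)/(-2 - 4)) = (7*54)*(((3 - 4)/(-4 + (-9/4 - 3/4*4)))/(-2 - 4)) = 378*((-1/(-4 + (-9/4 - 3)))/(-6)) = 378*((-1/(-4 - 21/4))*(-1/6)) = 378*((-1/(-37/4))*(-1/6)) = 378*(-4/37*(-1)*(-1/6)) = 378*((4/37)*(-1/6)) = 378*(-2/111) = -252/37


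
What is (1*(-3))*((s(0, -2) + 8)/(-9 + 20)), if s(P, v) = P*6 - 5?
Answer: -9/11 ≈ -0.81818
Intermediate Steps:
s(P, v) = -5 + 6*P (s(P, v) = 6*P - 5 = -5 + 6*P)
(1*(-3))*((s(0, -2) + 8)/(-9 + 20)) = (1*(-3))*(((-5 + 6*0) + 8)/(-9 + 20)) = -3*((-5 + 0) + 8)/11 = -3*(-5 + 8)/11 = -9/11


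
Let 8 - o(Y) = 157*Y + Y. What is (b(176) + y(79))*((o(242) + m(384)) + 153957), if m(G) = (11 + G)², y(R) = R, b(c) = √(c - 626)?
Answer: 21468566 + 4076310*I*√2 ≈ 2.1469e+7 + 5.7648e+6*I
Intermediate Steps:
b(c) = √(-626 + c)
o(Y) = 8 - 158*Y (o(Y) = 8 - (157*Y + Y) = 8 - 158*Y)
(b(176) + y(79))*((o(242) + m(384)) + 153957) = (√(-626 + 176) + 79)*(((8 - 158*242) + (11 + 384)²) + 153957) = (√(-450) + 79)*(((8 - 38236) + 395²) + 153957) = (15*I*√2 + 79)*((-38228 + 156025) + 153957) = (79 + 15*I*√2)*(117797 + 153957) = (79 + 15*I*√2)*271754 = 21468566 + 4076310*I*√2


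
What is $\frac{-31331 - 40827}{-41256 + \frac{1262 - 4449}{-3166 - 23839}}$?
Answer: $\frac{1948626790}{1114115093} \approx 1.749$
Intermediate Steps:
$\frac{-31331 - 40827}{-41256 + \frac{1262 - 4449}{-3166 - 23839}} = - \frac{72158}{-41256 - \frac{3187}{-27005}} = - \frac{72158}{-41256 - - \frac{3187}{27005}} = - \frac{72158}{-41256 + \frac{3187}{27005}} = - \frac{72158}{- \frac{1114115093}{27005}} = \left(-72158\right) \left(- \frac{27005}{1114115093}\right) = \frac{1948626790}{1114115093}$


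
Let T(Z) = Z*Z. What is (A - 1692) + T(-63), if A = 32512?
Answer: 34789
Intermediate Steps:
T(Z) = Z²
(A - 1692) + T(-63) = (32512 - 1692) + (-63)² = 30820 + 3969 = 34789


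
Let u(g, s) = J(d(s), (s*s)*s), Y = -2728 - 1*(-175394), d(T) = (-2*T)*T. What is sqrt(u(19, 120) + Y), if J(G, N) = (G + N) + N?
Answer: sqrt(3599866) ≈ 1897.3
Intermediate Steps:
d(T) = -2*T**2
Y = 172666 (Y = -2728 + 175394 = 172666)
J(G, N) = G + 2*N
u(g, s) = -2*s**2 + 2*s**3 (u(g, s) = -2*s**2 + 2*((s*s)*s) = -2*s**2 + 2*(s**2*s) = -2*s**2 + 2*s**3)
sqrt(u(19, 120) + Y) = sqrt(2*120**2*(-1 + 120) + 172666) = sqrt(2*14400*119 + 172666) = sqrt(3427200 + 172666) = sqrt(3599866)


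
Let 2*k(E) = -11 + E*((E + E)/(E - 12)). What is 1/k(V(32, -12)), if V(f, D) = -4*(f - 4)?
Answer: -62/6613 ≈ -0.0093755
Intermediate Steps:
V(f, D) = 16 - 4*f (V(f, D) = -4*(-4 + f) = 16 - 4*f)
k(E) = -11/2 + E²/(-12 + E) (k(E) = (-11 + E*((E + E)/(E - 12)))/2 = (-11 + E*((2*E)/(-12 + E)))/2 = (-11 + E*(2*E/(-12 + E)))/2 = (-11 + 2*E²/(-12 + E))/2 = -11/2 + E²/(-12 + E))
1/k(V(32, -12)) = 1/((66 + (16 - 4*32)² - 11*(16 - 4*32)/2)/(-12 + (16 - 4*32))) = 1/((66 + (16 - 128)² - 11*(16 - 128)/2)/(-12 + (16 - 128))) = 1/((66 + (-112)² - 11/2*(-112))/(-12 - 112)) = 1/((66 + 12544 + 616)/(-124)) = 1/(-1/124*13226) = 1/(-6613/62) = -62/6613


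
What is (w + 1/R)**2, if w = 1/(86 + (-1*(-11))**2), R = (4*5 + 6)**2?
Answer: 779689/19580964624 ≈ 3.9819e-5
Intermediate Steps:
R = 676 (R = (20 + 6)**2 = 26**2 = 676)
w = 1/207 (w = 1/(86 + 11**2) = 1/(86 + 121) = 1/207 ≈ 0.0048309)
(w + 1/R)**2 = (1/207 + 1/676)**2 = (883/139932)**2 = 779689/19580964624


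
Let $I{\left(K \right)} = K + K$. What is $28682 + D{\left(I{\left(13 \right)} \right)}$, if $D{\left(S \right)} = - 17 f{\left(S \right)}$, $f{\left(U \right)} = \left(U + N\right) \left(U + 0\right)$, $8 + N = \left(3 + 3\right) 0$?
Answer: $20726$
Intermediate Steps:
$N = -8$ ($N = -8 + \left(3 + 3\right) 0 = -8 + 6 \cdot 0 = -8 + 0 = -8$)
$f{\left(U \right)} = U \left(-8 + U\right)$ ($f{\left(U \right)} = \left(U - 8\right) \left(U + 0\right) = \left(-8 + U\right) U = U \left(-8 + U\right)$)
$I{\left(K \right)} = 2 K$
$D{\left(S \right)} = - 17 S \left(-8 + S\right)$
$28682 + D{\left(I{\left(13 \right)} \right)} = 28682 + 17 \cdot 2 \cdot 13 \left(8 - 2 \cdot 13\right) = 28682 + 17 \cdot 26 \left(8 - 26\right) = 28682 + 17 \cdot 26 \left(-18\right) = 28682 - 7956 = 20726$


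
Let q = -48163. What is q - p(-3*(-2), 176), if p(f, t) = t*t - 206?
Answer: -78933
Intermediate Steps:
p(f, t) = -206 + t² (p(f, t) = t² - 206 = -206 + t²)
q - p(-3*(-2), 176) = -48163 - (-206 + 176²) = -48163 - (-206 + 30976) = -48163 - 1*30770 = -48163 - 30770 = -78933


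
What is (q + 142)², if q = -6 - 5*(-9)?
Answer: 32761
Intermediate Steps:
q = 39 (q = -6 + 45 = 39)
(q + 142)² = (39 + 142)² = 181² = 32761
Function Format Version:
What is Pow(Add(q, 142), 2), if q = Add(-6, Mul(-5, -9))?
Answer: 32761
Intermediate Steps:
q = 39 (q = Add(-6, 45) = 39)
Pow(Add(q, 142), 2) = Pow(Add(39, 142), 2) = Pow(181, 2) = 32761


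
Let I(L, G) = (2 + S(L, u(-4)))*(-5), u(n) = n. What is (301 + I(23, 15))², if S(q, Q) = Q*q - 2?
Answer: 579121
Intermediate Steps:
S(q, Q) = -2 + Q*q
I(L, G) = 20*L (I(L, G) = (2 + (-2 - 4*L))*(-5) = -4*L*(-5) = 20*L)
(301 + I(23, 15))² = (301 + 20*23)² = (301 + 460)² = 761² = 579121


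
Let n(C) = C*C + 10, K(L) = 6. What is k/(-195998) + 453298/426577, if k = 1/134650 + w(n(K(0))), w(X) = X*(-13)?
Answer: 11997395042265923/11257849360613900 ≈ 1.0657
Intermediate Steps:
n(C) = 10 + C**2 (n(C) = C**2 + 10 = 10 + C**2)
w(X) = -13*X
k = -80520699/134650 (k = 1/134650 - 13*(10 + 6**2) = 1/134650 - 13*(10 + 36) = 1/134650 - 13*46 = 1/134650 - 598 = -80520699/134650 ≈ -598.00)
k/(-195998) + 453298/426577 = -80520699/134650/(-195998) + 453298/426577 = -80520699/134650*(-1/195998) + 453298*(1/426577) = 80520699/26391130700 + 453298/426577 = 11997395042265923/11257849360613900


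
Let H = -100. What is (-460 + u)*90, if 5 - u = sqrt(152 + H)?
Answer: -40950 - 180*sqrt(13) ≈ -41599.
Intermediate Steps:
u = 5 - 2*sqrt(13) (u = 5 - sqrt(152 - 100) = 5 - sqrt(52) = 5 - 2*sqrt(13) ≈ -2.2111)
(-460 + u)*90 = (-460 + (5 - 2*sqrt(13)))*90 = (-455 - 2*sqrt(13))*90 = -40950 - 180*sqrt(13)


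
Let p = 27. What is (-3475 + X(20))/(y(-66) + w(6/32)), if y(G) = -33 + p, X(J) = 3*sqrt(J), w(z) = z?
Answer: 55600/93 - 32*sqrt(5)/31 ≈ 595.54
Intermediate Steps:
y(G) = -6 (y(G) = -33 + 27 = -6)
(-3475 + X(20))/(y(-66) + w(6/32)) = (-3475 + 3*sqrt(20))/(-6 + 6/32) = (-3475 + 3*(2*sqrt(5)))/(-6 + 6*(1/32)) = (-3475 + 6*sqrt(5))/(-6 + 3/16) = (-3475 + 6*sqrt(5))/(-93/16) = (-3475 + 6*sqrt(5))*(-16/93) = 55600/93 - 32*sqrt(5)/31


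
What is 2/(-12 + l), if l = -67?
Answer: -2/79 ≈ -0.025316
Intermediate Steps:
2/(-12 + l) = 2/(-12 - 67) = 2/(-79) = -1/79*2 = -2/79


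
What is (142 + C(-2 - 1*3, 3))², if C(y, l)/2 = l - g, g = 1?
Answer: 21316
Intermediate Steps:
C(y, l) = -2 + 2*l (C(y, l) = 2*(l - 1*1) = 2*(l - 1) = 2*(-1 + l) = -2 + 2*l)
(142 + C(-2 - 1*3, 3))² = (142 + (-2 + 2*3))² = (142 + (-2 + 6))² = (142 + 4)² = 146² = 21316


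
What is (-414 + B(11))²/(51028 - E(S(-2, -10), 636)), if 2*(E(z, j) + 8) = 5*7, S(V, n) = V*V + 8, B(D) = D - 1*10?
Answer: 341138/102037 ≈ 3.3433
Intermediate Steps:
B(D) = -10 + D (B(D) = D - 10 = -10 + D)
S(V, n) = 8 + V² (S(V, n) = V² + 8 = 8 + V²)
E(z, j) = 19/2 (E(z, j) = -8 + (5*7)/2 = -8 + (½)*35 = -8 + 35/2 = 19/2)
(-414 + B(11))²/(51028 - E(S(-2, -10), 636)) = (-414 + (-10 + 11))²/(51028 - 1*19/2) = (-414 + 1)²/(51028 - 19/2) = (-413)²/(102037/2) = 170569*(2/102037) = 341138/102037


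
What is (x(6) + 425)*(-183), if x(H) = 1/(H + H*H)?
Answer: -1088911/14 ≈ -77779.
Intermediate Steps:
x(H) = 1/(H + H²)
(x(6) + 425)*(-183) = (1/(6*(1 + 6)) + 425)*(-183) = ((⅙)/7 + 425)*(-183) = ((⅙)*(⅐) + 425)*(-183) = (1/42 + 425)*(-183) = (17851/42)*(-183) = -1088911/14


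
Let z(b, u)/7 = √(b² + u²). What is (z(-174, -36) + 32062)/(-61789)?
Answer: -32062/61789 - 6*√877/8827 ≈ -0.53902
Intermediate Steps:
z(b, u) = 7*√(b² + u²)
(z(-174, -36) + 32062)/(-61789) = (7*√((-174)² + (-36)²) + 32062)/(-61789) = (7*√(30276 + 1296) + 32062)*(-1/61789) = (7*√31572 + 32062)*(-1/61789) = (7*(6*√877) + 32062)*(-1/61789) = (42*√877 + 32062)*(-1/61789) = (32062 + 42*√877)*(-1/61789) = -32062/61789 - 6*√877/8827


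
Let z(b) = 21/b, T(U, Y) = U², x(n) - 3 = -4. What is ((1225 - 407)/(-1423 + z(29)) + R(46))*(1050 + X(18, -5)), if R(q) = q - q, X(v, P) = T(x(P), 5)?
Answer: -12465911/20623 ≈ -604.47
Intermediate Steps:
x(n) = -1 (x(n) = 3 - 4 = -1)
X(v, P) = 1 (X(v, P) = (-1)² = 1)
R(q) = 0
((1225 - 407)/(-1423 + z(29)) + R(46))*(1050 + X(18, -5)) = ((1225 - 407)/(-1423 + 21/29) + 0)*(1050 + 1) = (818/(-1423 + 21*(1/29)) + 0)*1051 = (818/(-1423 + 21/29) + 0)*1051 = (818/(-41246/29) + 0)*1051 = (818*(-29/41246) + 0)*1051 = (-11861/20623 + 0)*1051 = -11861/20623*1051 = -12465911/20623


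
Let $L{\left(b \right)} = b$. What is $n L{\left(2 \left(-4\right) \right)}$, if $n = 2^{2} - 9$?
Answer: $40$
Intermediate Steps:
$n = -5$ ($n = 4 - 9 = -5$)
$n L{\left(2 \left(-4\right) \right)} = - 5 \cdot 2 \left(-4\right) = \left(-5\right) \left(-8\right) = 40$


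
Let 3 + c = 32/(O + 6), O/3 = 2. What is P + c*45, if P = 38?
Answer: 23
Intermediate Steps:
O = 6 (O = 3*2 = 6)
c = -⅓ (c = -3 + 32/(6 + 6) = -3 + 32/12 = -3 + (1/12)*32 = -3 + 8/3 = -⅓ ≈ -0.33333)
P + c*45 = 38 - ⅓*45 = 38 - 15 = 23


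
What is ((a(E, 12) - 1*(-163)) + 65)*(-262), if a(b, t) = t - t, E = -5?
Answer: -59736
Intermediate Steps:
a(b, t) = 0
((a(E, 12) - 1*(-163)) + 65)*(-262) = ((0 - 1*(-163)) + 65)*(-262) = ((0 + 163) + 65)*(-262) = (163 + 65)*(-262) = 228*(-262) = -59736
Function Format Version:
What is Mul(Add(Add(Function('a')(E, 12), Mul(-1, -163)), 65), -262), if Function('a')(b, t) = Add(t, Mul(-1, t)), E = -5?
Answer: -59736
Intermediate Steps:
Function('a')(b, t) = 0
Mul(Add(Add(Function('a')(E, 12), Mul(-1, -163)), 65), -262) = Mul(Add(Add(0, Mul(-1, -163)), 65), -262) = Mul(Add(Add(0, 163), 65), -262) = Mul(Add(163, 65), -262) = Mul(228, -262) = -59736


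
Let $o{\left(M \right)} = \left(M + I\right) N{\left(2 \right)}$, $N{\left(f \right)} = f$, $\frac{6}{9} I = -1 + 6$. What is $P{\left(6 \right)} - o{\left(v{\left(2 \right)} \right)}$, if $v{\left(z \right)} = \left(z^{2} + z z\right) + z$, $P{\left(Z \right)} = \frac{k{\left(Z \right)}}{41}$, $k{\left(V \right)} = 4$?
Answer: $- \frac{1431}{41} \approx -34.902$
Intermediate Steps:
$I = \frac{15}{2}$ ($I = \frac{3 \left(-1 + 6\right)}{2} = \frac{3}{2} \cdot 5 = \frac{15}{2} \approx 7.5$)
$P{\left(Z \right)} = \frac{4}{41}$
$v{\left(z \right)} = z + 2 z^{2}$ ($v{\left(z \right)} = \left(z^{2} + z^{2}\right) + z = 2 z^{2} + z = z + 2 z^{2}$)
$o{\left(M \right)} = 15 + 2 M$ ($o{\left(M \right)} = \left(M + \frac{15}{2}\right) 2 = \left(\frac{15}{2} + M\right) 2 = 15 + 2 M$)
$P{\left(6 \right)} - o{\left(v{\left(2 \right)} \right)} = \frac{4}{41} - \left(15 + 2 \cdot 2 \left(1 + 2 \cdot 2\right)\right) = \frac{4}{41} - \left(15 + 2 \cdot 2 \left(1 + 4\right)\right) = \frac{4}{41} - \left(15 + 2 \cdot 2 \cdot 5\right) = \frac{4}{41} - \left(15 + 2 \cdot 10\right) = \frac{4}{41} - \left(15 + 20\right) = \frac{4}{41} - 35 = - \frac{1431}{41}$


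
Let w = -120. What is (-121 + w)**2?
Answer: 58081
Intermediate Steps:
(-121 + w)**2 = (-121 - 120)**2 = (-241)**2 = 58081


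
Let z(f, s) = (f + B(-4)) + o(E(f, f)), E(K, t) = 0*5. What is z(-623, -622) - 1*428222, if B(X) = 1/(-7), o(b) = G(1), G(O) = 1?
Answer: -3001909/7 ≈ -4.2884e+5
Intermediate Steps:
E(K, t) = 0
o(b) = 1
B(X) = -⅐
z(f, s) = 6/7 + f (z(f, s) = (f - ⅐) + 1 = (-⅐ + f) + 1 = 6/7 + f)
z(-623, -622) - 1*428222 = (6/7 - 623) - 1*428222 = -4355/7 - 428222 = -3001909/7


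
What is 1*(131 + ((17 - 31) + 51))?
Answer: 168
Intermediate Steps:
1*(131 + ((17 - 31) + 51)) = 1*(131 + (-14 + 51)) = 1*(131 + 37) = 1*168 = 168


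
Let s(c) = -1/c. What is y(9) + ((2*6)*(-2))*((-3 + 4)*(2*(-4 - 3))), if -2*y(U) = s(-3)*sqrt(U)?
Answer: 671/2 ≈ 335.50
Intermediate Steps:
y(U) = -sqrt(U)/6 (y(U) = -(-1/(-3))*sqrt(U)/2 = -(-1*(-1/3))*sqrt(U)/2 = -sqrt(U)/6)
y(9) + ((2*6)*(-2))*((-3 + 4)*(2*(-4 - 3))) = -sqrt(9)/6 + ((2*6)*(-2))*((-3 + 4)*(2*(-4 - 3))) = -1/6*3 + (12*(-2))*(1*(2*(-7))) = -1/2 - 24*(-14) = -1/2 + 336 = 671/2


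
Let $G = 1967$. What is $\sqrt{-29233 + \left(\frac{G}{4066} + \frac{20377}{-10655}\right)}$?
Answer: $\frac{i \sqrt{54870165166911831010}}{43323230} \approx 170.98 i$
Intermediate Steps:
$\sqrt{-29233 + \left(\frac{G}{4066} + \frac{20377}{-10655}\right)} = \sqrt{-29233 + \left(\frac{1967}{4066} + \frac{20377}{-10655}\right)} = \sqrt{-29233 + \left(1967 \cdot \frac{1}{4066} + 20377 \left(- \frac{1}{10655}\right)\right)} = \sqrt{-29233 + \left(\frac{1967}{4066} - \frac{20377}{10655}\right)} = \sqrt{-29233 - \frac{61894497}{43323230}} = \sqrt{- \frac{1266529877087}{43323230}} = \frac{i \sqrt{54870165166911831010}}{43323230}$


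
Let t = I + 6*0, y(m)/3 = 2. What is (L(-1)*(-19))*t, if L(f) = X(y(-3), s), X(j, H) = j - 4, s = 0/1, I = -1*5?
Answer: 190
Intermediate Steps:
I = -5
y(m) = 6 (y(m) = 3*2 = 6)
s = 0 (s = 0*1 = 0)
X(j, H) = -4 + j
L(f) = 2 (L(f) = -4 + 6 = 2)
t = -5 (t = -5 + 6*0 = -5 + 0 = -5)
(L(-1)*(-19))*t = (2*(-19))*(-5) = -38*(-5) = 190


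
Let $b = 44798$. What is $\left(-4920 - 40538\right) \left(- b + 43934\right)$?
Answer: $39275712$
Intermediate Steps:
$\left(-4920 - 40538\right) \left(- b + 43934\right) = \left(-4920 - 40538\right) \left(\left(-1\right) 44798 + 43934\right) = - 45458 \left(-44798 + 43934\right) = \left(-45458\right) \left(-864\right) = 39275712$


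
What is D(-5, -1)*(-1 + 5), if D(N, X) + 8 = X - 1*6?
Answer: -60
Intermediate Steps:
D(N, X) = -14 + X (D(N, X) = -8 + (X - 1*6) = -8 + (X - 6) = -8 + (-6 + X) = -14 + X)
D(-5, -1)*(-1 + 5) = (-14 - 1)*(-1 + 5) = -15*4 = -60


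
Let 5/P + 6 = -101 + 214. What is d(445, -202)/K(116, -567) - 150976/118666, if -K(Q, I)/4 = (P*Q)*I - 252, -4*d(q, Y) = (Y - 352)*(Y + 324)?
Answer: -168950441/84448421568 ≈ -0.0020006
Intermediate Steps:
d(q, Y) = -(-352 + Y)*(324 + Y)/4 (d(q, Y) = -(Y - 352)*(Y + 324)/4 = -(-352 + Y)*(324 + Y)/4)
P = 5/107 (P = 5/(-6 + (-101 + 214)) = 5/(-6 + 113) = 5/107 ≈ 0.046729)
K(Q, I) = 1008 - 20*I*Q/107 (K(Q, I) = -4*((5*Q/107)*I - 252) = -4*(5*I*Q/107 - 252) = -4*(-252 + 5*I*Q/107) = 1008 - 20*I*Q/107)
d(445, -202)/K(116, -567) - 150976/118666 = (28512 + 7*(-202) - ¼*(-202)²)/(1008 - 20/107*(-567)*116) - 150976/118666 = (28512 - 1414 - ¼*40804)/(1008 + 1315440/107) - 150976*1/118666 = (28512 - 1414 - 10201)/(1423296/107) - 75488/59333 = 16897*(107/1423296) - 75488/59333 = 1807979/1423296 - 75488/59333 = -168950441/84448421568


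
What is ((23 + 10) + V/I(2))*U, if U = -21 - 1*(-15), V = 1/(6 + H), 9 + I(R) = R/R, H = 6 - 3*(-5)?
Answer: -7127/36 ≈ -197.97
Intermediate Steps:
H = 21 (H = 6 + 15 = 21)
I(R) = -8 (I(R) = -9 + R/R = -9 + 1 = -8)
V = 1/27 (V = 1/(6 + 21) = 1/27 ≈ 0.037037)
U = -6 (U = -21 + 15 = -6)
((23 + 10) + V/I(2))*U = ((23 + 10) + (1/27)/(-8))*(-6) = (33 + (1/27)*(-⅛))*(-6) = (33 - 1/216)*(-6) = (7127/216)*(-6) = -7127/36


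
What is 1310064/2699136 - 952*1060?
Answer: -56744808547/56232 ≈ -1.0091e+6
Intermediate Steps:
1310064/2699136 - 952*1060 = 1310064*(1/2699136) - 1009120 = 27293/56232 - 1009120 = -56744808547/56232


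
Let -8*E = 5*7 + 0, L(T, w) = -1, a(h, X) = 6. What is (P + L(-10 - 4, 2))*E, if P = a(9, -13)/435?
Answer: 1001/232 ≈ 4.3147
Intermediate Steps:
P = 2/145 (P = 6/435 = 6*(1/435) = 2/145 ≈ 0.013793)
E = -35/8 (E = -(5*7 + 0)/8 = -(35 + 0)/8 = -⅛*35 = -35/8 ≈ -4.3750)
(P + L(-10 - 4, 2))*E = (2/145 - 1)*(-35/8) = -143/145*(-35/8) = 1001/232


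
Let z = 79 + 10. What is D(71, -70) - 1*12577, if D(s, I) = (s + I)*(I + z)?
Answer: -12558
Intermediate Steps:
z = 89
D(s, I) = (89 + I)*(I + s) (D(s, I) = (s + I)*(I + 89) = (I + s)*(89 + I) = (89 + I)*(I + s))
D(71, -70) - 1*12577 = ((-70)**2 + 89*(-70) + 89*71 - 70*71) - 1*12577 = (4900 - 6230 + 6319 - 4970) - 12577 = 19 - 12577 = -12558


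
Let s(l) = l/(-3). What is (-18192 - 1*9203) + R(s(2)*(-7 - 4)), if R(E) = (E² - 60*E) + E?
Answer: -249965/9 ≈ -27774.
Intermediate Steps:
s(l) = -l/3 (s(l) = l*(-⅓) = -l/3)
R(E) = E² - 59*E
(-18192 - 1*9203) + R(s(2)*(-7 - 4)) = (-18192 - 1*9203) + ((-⅓*2)*(-7 - 4))*(-59 + (-⅓*2)*(-7 - 4)) = (-18192 - 9203) + (-⅔*(-11))*(-59 - ⅔*(-11)) = -27395 + 22*(-59 + 22/3)/3 = -27395 + (22/3)*(-155/3) = -27395 - 3410/9 = -249965/9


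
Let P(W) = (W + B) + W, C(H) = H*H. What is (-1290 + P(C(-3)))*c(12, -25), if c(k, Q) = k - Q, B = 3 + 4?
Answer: -46805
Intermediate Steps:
B = 7
C(H) = H²
P(W) = 7 + 2*W (P(W) = (W + 7) + W = (7 + W) + W = 7 + 2*W)
(-1290 + P(C(-3)))*c(12, -25) = (-1290 + (7 + 2*(-3)²))*(12 - 1*(-25)) = (-1290 + (7 + 2*9))*(12 + 25) = (-1290 + (7 + 18))*37 = (-1290 + 25)*37 = -1265*37 = -46805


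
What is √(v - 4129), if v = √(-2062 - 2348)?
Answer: √(-4129 + 21*I*√10) ≈ 0.5167 + 64.259*I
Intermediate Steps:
v = 21*I*√10 (v = √(-4410) = 21*I*√10 ≈ 66.408*I)
√(v - 4129) = √(21*I*√10 - 4129) = √(-4129 + 21*I*√10)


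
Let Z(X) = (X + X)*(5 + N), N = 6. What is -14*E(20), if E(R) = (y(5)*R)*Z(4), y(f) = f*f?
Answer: -616000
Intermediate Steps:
Z(X) = 22*X (Z(X) = (X + X)*(5 + 6) = (2*X)*11 = 22*X)
y(f) = f²
E(R) = 2200*R (E(R) = (5²*R)*(22*4) = (25*R)*88 = 2200*R)
-14*E(20) = -30800*20 = -14*44000 = -616000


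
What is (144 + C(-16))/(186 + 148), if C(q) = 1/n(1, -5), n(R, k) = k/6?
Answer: 357/835 ≈ 0.42755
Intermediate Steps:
n(R, k) = k/6 (n(R, k) = k*(⅙) = k/6)
C(q) = -6/5 (C(q) = 1/((⅙)*(-5)) = 1/(-⅚) = -6/5)
(144 + C(-16))/(186 + 148) = (144 - 6/5)/(186 + 148) = (714/5)/334 = (714/5)*(1/334) = 357/835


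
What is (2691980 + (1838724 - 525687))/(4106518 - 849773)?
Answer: 4005017/3256745 ≈ 1.2298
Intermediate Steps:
(2691980 + (1838724 - 525687))/(4106518 - 849773) = (2691980 + 1313037)/3256745 = 4005017*(1/3256745) = 4005017/3256745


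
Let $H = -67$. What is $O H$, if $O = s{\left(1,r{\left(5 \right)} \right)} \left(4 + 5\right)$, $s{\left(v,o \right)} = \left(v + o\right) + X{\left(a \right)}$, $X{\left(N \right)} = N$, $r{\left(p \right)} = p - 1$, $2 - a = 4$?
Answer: $-1809$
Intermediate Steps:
$a = -2$ ($a = 2 - 4 = -2$)
$r{\left(p \right)} = -1 + p$
$s{\left(v,o \right)} = -2 + o + v$ ($s{\left(v,o \right)} = \left(v + o\right) - 2 = \left(o + v\right) - 2 = -2 + o + v$)
$O = 27$ ($O = \left(-2 + \left(-1 + 5\right) + 1\right) \left(4 + 5\right) = \left(-2 + 4 + 1\right) 9 = 3 \cdot 9 = 27$)
$O H = 27 \left(-67\right) = -1809$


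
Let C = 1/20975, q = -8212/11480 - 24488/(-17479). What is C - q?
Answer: -20611701827/30063006050 ≈ -0.68562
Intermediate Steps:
q = 4913739/7166390 (q = -8212*1/11480 - 24488*(-1/17479) = -2053/2870 + 24488/17479 = 4913739/7166390 ≈ 0.68566)
C = 1/20975 ≈ 4.7676e-5
C - q = 1/20975 - 1*4913739/7166390 = 1/20975 - 4913739/7166390 = -20611701827/30063006050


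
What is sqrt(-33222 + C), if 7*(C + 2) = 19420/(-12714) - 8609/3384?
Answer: I*sqrt(2325282496508575058)/8365812 ≈ 182.28*I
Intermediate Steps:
C = -129585095/50194872 (C = -2 + (19420/(-12714) - 8609/3384)/7 = -2 + (19420*(-1/12714) - 8609*1/3384)/7 = -2 + (-9710/6357 - 8609/3384)/7 = -2 + (1/7)*(-29195351/7170696) = -2 - 29195351/50194872 = -129585095/50194872 ≈ -2.5816)
sqrt(-33222 + C) = sqrt(-33222 - 129585095/50194872) = sqrt(-1667703622679/50194872) = I*sqrt(2325282496508575058)/8365812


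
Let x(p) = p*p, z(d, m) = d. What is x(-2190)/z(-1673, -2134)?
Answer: -4796100/1673 ≈ -2866.8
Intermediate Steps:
x(p) = p²
x(-2190)/z(-1673, -2134) = (-2190)²/(-1673) = 4796100*(-1/1673) = -4796100/1673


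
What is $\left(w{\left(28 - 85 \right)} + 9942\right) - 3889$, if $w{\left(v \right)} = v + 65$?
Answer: $6061$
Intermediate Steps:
$w{\left(v \right)} = 65 + v$
$\left(w{\left(28 - 85 \right)} + 9942\right) - 3889 = \left(\left(65 + \left(28 - 85\right)\right) + 9942\right) - 3889 = \left(\left(65 - 57\right) + 9942\right) - 3889 = \left(8 + 9942\right) - 3889 = 9950 - 3889 = 6061$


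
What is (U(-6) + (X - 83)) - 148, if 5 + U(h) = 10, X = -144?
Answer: -370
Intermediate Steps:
U(h) = 5 (U(h) = -5 + 10 = 5)
(U(-6) + (X - 83)) - 148 = (5 + (-144 - 83)) - 148 = (5 - 227) - 148 = -222 - 148 = -370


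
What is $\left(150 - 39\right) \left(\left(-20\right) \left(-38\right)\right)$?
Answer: $84360$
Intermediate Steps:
$\left(150 - 39\right) \left(\left(-20\right) \left(-38\right)\right) = 111 \cdot 760 = 84360$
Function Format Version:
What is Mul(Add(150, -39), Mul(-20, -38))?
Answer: 84360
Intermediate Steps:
Mul(Add(150, -39), Mul(-20, -38)) = Mul(111, 760) = 84360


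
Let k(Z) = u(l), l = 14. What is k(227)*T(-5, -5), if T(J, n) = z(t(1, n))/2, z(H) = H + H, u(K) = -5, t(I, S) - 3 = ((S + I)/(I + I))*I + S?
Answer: 20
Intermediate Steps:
t(I, S) = 3 + I/2 + 3*S/2 (t(I, S) = 3 + (((S + I)/(I + I))*I + S) = 3 + (((I + S)/((2*I)))*I + S) = 3 + (((I + S)*(1/(2*I)))*I + S) = 3 + (((I + S)/(2*I))*I + S) = 3 + ((I/2 + S/2) + S) = 3 + (I/2 + 3*S/2) = 3 + I/2 + 3*S/2)
z(H) = 2*H
k(Z) = -5
T(J, n) = 7/2 + 3*n/2 (T(J, n) = (2*(3 + (½)*1 + 3*n/2))/2 = (2*(3 + ½ + 3*n/2))*(½) = (2*(7/2 + 3*n/2))*(½) = (7 + 3*n)*(½) = 7/2 + 3*n/2)
k(227)*T(-5, -5) = -5*(7/2 + (3/2)*(-5)) = -5*(7/2 - 15/2) = -5*(-4) = 20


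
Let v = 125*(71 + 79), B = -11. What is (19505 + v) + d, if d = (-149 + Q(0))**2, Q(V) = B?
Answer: 63855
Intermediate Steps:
Q(V) = -11
d = 25600 (d = (-149 - 11)**2 = (-160)**2 = 25600)
v = 18750 (v = 125*150 = 18750)
(19505 + v) + d = (19505 + 18750) + 25600 = 38255 + 25600 = 63855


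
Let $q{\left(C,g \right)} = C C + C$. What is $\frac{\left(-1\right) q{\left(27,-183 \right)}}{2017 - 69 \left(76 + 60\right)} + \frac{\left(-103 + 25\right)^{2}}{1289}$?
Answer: $\frac{45795312}{9496063} \approx 4.8226$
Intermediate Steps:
$q{\left(C,g \right)} = C + C^{2}$ ($q{\left(C,g \right)} = C^{2} + C = C + C^{2}$)
$\frac{\left(-1\right) q{\left(27,-183 \right)}}{2017 - 69 \left(76 + 60\right)} + \frac{\left(-103 + 25\right)^{2}}{1289} = \frac{\left(-1\right) 27 \left(1 + 27\right)}{2017 - 69 \left(76 + 60\right)} + \frac{\left(-103 + 25\right)^{2}}{1289} = \frac{\left(-1\right) 27 \cdot 28}{2017 - 69 \cdot 136} + \left(-78\right)^{2} \cdot \frac{1}{1289} = \frac{\left(-1\right) 756}{2017 - 9384} + 6084 \cdot \frac{1}{1289} = - \frac{756}{2017 - 9384} + \frac{6084}{1289} = - \frac{756}{-7367} + \frac{6084}{1289} = \left(-756\right) \left(- \frac{1}{7367}\right) + \frac{6084}{1289} = \frac{756}{7367} + \frac{6084}{1289} = \frac{45795312}{9496063}$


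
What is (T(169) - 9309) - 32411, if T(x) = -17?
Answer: -41737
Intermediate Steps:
(T(169) - 9309) - 32411 = (-17 - 9309) - 32411 = -9326 - 32411 = -41737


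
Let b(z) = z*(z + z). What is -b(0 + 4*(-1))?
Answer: -32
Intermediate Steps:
b(z) = 2*z² (b(z) = z*(2*z) = 2*z²)
-b(0 + 4*(-1)) = -2*(0 + 4*(-1))² = -2*(0 - 4)² = -2*(-4)² = -2*16 = -1*32 = -32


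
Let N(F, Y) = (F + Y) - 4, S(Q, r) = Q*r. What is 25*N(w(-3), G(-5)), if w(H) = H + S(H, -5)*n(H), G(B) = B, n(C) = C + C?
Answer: -2550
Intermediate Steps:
n(C) = 2*C
w(H) = H - 10*H² (w(H) = H + (H*(-5))*(2*H) = H + (-5*H)*(2*H) = H - 10*H²)
N(F, Y) = -4 + F + Y
25*N(w(-3), G(-5)) = 25*(-4 - 3*(1 - 10*(-3)) - 5) = 25*(-4 - 3*(1 + 30) - 5) = 25*(-4 - 3*31 - 5) = 25*(-4 - 93 - 5) = 25*(-102) = -2550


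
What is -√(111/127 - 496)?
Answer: -I*√7985887/127 ≈ -22.251*I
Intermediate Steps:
-√(111/127 - 496) = -√(-62881/127) = -I*√7985887/127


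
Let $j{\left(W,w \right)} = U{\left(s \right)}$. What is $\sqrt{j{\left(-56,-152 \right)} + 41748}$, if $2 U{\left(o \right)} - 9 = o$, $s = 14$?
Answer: $\frac{\sqrt{167038}}{2} \approx 204.35$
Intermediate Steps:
$U{\left(o \right)} = \frac{9}{2} + \frac{o}{2}$
$j{\left(W,w \right)} = \frac{23}{2}$ ($j{\left(W,w \right)} = \frac{9}{2} + \frac{1}{2} \cdot 14 = \frac{9}{2} + 7 = \frac{23}{2}$)
$\sqrt{j{\left(-56,-152 \right)} + 41748} = \sqrt{\frac{23}{2} + 41748} = \sqrt{\frac{83519}{2}} = \frac{\sqrt{167038}}{2}$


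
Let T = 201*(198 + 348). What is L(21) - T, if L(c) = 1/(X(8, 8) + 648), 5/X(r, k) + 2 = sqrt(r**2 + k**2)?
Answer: -5715684747764/52081031 - 40*sqrt(2)/52081031 ≈ -1.0975e+5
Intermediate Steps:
X(r, k) = 5/(-2 + sqrt(k**2 + r**2)) (X(r, k) = 5/(-2 + sqrt(r**2 + k**2)) = 5/(-2 + sqrt(k**2 + r**2)))
T = 109746 (T = 201*546 = 109746)
L(c) = 1/(648 + 5/(-2 + 8*sqrt(2))) (L(c) = 1/(5/(-2 + sqrt(8**2 + 8**2)) + 648) = 1/(5/(-2 + sqrt(64 + 64)) + 648) = 1/(5/(-2 + sqrt(128)) + 648) = 1/(5/(-2 + 8*sqrt(2)) + 648) = 1/(648 + 5/(-2 + 8*sqrt(2))))
L(21) - T = (80362/52081031 - 40*sqrt(2)/52081031) - 1*109746 = (80362/52081031 - 40*sqrt(2)/52081031) - 109746 = -5715684747764/52081031 - 40*sqrt(2)/52081031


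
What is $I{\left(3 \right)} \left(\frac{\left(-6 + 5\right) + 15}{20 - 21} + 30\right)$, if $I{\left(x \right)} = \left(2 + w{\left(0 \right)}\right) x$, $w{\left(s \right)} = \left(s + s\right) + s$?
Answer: $96$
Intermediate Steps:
$w{\left(s \right)} = 3 s$ ($w{\left(s \right)} = 2 s + s = 3 s$)
$I{\left(x \right)} = 2 x$ ($I{\left(x \right)} = \left(2 + 3 \cdot 0\right) x = \left(2 + 0\right) x = 2 x$)
$I{\left(3 \right)} \left(\frac{\left(-6 + 5\right) + 15}{20 - 21} + 30\right) = 2 \cdot 3 \left(\frac{\left(-6 + 5\right) + 15}{20 - 21} + 30\right) = 6 \left(\frac{-1 + 15}{-1} + 30\right) = 6 \left(14 \left(-1\right) + 30\right) = 6 \left(-14 + 30\right) = 6 \cdot 16 = 96$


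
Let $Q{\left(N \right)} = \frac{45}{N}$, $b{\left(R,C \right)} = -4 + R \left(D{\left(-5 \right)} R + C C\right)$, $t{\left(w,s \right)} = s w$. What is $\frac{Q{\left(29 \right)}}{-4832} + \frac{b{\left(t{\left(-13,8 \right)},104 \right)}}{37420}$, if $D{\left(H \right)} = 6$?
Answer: $- \frac{37133360079}{1310897440} \approx -28.327$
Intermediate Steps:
$b{\left(R,C \right)} = -4 + R \left(C^{2} + 6 R\right)$ ($b{\left(R,C \right)} = -4 + R \left(6 R + C C\right) = -4 + R \left(6 R + C^{2}\right) = -4 + R \left(C^{2} + 6 R\right)$)
$\frac{Q{\left(29 \right)}}{-4832} + \frac{b{\left(t{\left(-13,8 \right)},104 \right)}}{37420} = \frac{45 \cdot \frac{1}{29}}{-4832} + \frac{-4 + 6 \left(8 \left(-13\right)\right)^{2} + 8 \left(-13\right) 104^{2}}{37420} = 45 \cdot \frac{1}{29} \left(- \frac{1}{4832}\right) + \left(-4 + 6 \left(-104\right)^{2} - 1124864\right) \frac{1}{37420} = \frac{45}{29} \left(- \frac{1}{4832}\right) + \left(-4 + 6 \cdot 10816 - 1124864\right) \frac{1}{37420} = - \frac{45}{140128} + \left(-4 + 64896 - 1124864\right) \frac{1}{37420} = - \frac{45}{140128} - \frac{264993}{9355} = - \frac{37133360079}{1310897440}$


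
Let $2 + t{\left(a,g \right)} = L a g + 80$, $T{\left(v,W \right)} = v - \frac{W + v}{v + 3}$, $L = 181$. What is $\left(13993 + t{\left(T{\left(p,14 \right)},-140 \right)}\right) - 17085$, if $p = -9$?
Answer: $\frac{611788}{3} \approx 2.0393 \cdot 10^{5}$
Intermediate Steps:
$T{\left(v,W \right)} = v - \frac{W + v}{3 + v}$
$t{\left(a,g \right)} = 78 + 181 a g$ ($t{\left(a,g \right)} = -2 + \left(181 a g + 80\right) = -2 + \left(80 + 181 a g\right) = 78 + 181 a g$)
$\left(13993 + t{\left(T{\left(p,14 \right)},-140 \right)}\right) - 17085 = \left(13993 + \left(78 + 181 \frac{\left(-9\right)^{2} - 14 + 2 \left(-9\right)}{3 - 9} \left(-140\right)\right)\right) - 17085 = \left(13993 + \left(78 + 181 \frac{81 - 14 - 18}{-6} \left(-140\right)\right)\right) - 17085 = \left(13993 + \left(78 + 181 \left(\left(- \frac{1}{6}\right) 49\right) \left(-140\right)\right)\right) - 17085 = \left(13993 + \left(78 + 181 \left(- \frac{49}{6}\right) \left(-140\right)\right)\right) - 17085 = \left(13993 + \left(78 + \frac{620830}{3}\right)\right) - 17085 = \left(13993 + \frac{621064}{3}\right) - 17085 = \frac{663043}{3} - 17085 = \frac{611788}{3}$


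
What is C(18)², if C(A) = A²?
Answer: 104976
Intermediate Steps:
C(18)² = (18²)² = 324² = 104976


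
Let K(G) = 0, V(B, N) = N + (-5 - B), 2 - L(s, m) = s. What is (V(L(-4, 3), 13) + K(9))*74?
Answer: 148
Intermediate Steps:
L(s, m) = 2 - s
V(B, N) = -5 + N - B
(V(L(-4, 3), 13) + K(9))*74 = ((-5 + 13 - (2 - 1*(-4))) + 0)*74 = ((-5 + 13 - (2 + 4)) + 0)*74 = ((-5 + 13 - 1*6) + 0)*74 = ((-5 + 13 - 6) + 0)*74 = (2 + 0)*74 = 2*74 = 148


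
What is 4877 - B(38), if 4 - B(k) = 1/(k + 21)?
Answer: 287508/59 ≈ 4873.0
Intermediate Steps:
B(k) = 4 - 1/(21 + k) (B(k) = 4 - 1/(k + 21) = 4 - 1/(21 + k))
4877 - B(38) = 4877 - (83 + 4*38)/(21 + 38) = 4877 - (83 + 152)/59 = 4877 - 235/59 = 287508/59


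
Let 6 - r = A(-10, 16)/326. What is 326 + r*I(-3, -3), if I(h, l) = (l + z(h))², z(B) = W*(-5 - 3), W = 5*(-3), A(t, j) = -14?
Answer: 13536803/163 ≈ 83048.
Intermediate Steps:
W = -15
z(B) = 120 (z(B) = -15*(-5 - 3) = -15*(-8) = 120)
I(h, l) = (120 + l)² (I(h, l) = (l + 120)² = (120 + l)²)
r = 985/163 (r = 6 - (-14)/326 = 6 - 1*(-7/163) = 6 + 7/163 = 985/163 ≈ 6.0429)
326 + r*I(-3, -3) = 326 + 985*(120 - 3)²/163 = 326 + (985/163)*117² = 326 + (985/163)*13689 = 326 + 13483665/163 = 13536803/163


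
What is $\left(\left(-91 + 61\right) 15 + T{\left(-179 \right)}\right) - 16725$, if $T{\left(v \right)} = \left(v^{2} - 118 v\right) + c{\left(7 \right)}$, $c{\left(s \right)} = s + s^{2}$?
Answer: $36044$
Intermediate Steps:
$T{\left(v \right)} = 56 + v^{2} - 118 v$ ($T{\left(v \right)} = \left(v^{2} - 118 v\right) + 7 \left(1 + 7\right) = \left(v^{2} - 118 v\right) + 7 \cdot 8 = \left(v^{2} - 118 v\right) + 56 = 56 + v^{2} - 118 v$)
$\left(\left(-91 + 61\right) 15 + T{\left(-179 \right)}\right) - 16725 = \left(\left(-91 + 61\right) 15 + \left(56 + \left(-179\right)^{2} - -21122\right)\right) - 16725 = \left(\left(-30\right) 15 + \left(56 + 32041 + 21122\right)\right) - 16725 = \left(-450 + 53219\right) - 16725 = 52769 - 16725 = 36044$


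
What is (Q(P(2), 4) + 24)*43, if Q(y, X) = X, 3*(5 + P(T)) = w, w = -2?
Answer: 1204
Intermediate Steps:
P(T) = -17/3 (P(T) = -5 + (⅓)*(-2) = -5 - ⅔ = -17/3)
(Q(P(2), 4) + 24)*43 = (4 + 24)*43 = 28*43 = 1204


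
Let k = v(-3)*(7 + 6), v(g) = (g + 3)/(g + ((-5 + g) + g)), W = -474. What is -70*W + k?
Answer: 33180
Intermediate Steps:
v(g) = (3 + g)/(-5 + 3*g) (v(g) = (3 + g)/(g + (-5 + 2*g)) = (3 + g)/(-5 + 3*g))
k = 0 (k = ((3 - 3)/(-5 + 3*(-3)))*(7 + 6) = (0/(-5 - 9))*13 = (0/(-14))*13 = -1/14*0*13 = 0*13 = 0)
-70*W + k = -70*(-474) + 0 = 33180 + 0 = 33180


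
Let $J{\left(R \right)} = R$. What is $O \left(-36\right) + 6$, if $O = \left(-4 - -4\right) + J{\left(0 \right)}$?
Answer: $6$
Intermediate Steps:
$O = 0$ ($O = \left(-4 - -4\right) + 0 = \left(-4 + 4\right) + 0 = 0 + 0 = 0$)
$O \left(-36\right) + 6 = 0 \left(-36\right) + 6 = 0 + 6 = 6$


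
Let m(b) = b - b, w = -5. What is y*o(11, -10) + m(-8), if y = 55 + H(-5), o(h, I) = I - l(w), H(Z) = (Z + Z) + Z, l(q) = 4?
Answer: -560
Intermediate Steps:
H(Z) = 3*Z (H(Z) = 2*Z + Z = 3*Z)
o(h, I) = -4 + I (o(h, I) = I - 1*4 = I - 4 = -4 + I)
m(b) = 0
y = 40 (y = 55 + 3*(-5) = 55 - 15 = 40)
y*o(11, -10) + m(-8) = 40*(-4 - 10) + 0 = 40*(-14) + 0 = -560 + 0 = -560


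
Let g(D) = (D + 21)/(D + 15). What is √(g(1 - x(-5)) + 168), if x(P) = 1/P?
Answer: √13719/9 ≈ 13.014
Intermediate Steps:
g(D) = (21 + D)/(15 + D)
√(g(1 - x(-5)) + 168) = √((21 + (1 - 1/(-5)))/(15 + (1 - 1/(-5))) + 168) = √((21 + (1 - 1*(-⅕)))/(15 + (1 - 1*(-⅕))) + 168) = √((21 + (1 + ⅕))/(15 + (1 + ⅕)) + 168) = √((21 + 6/5)/(15 + 6/5) + 168) = √((111/5)/(81/5) + 168) = √((5/81)*(111/5) + 168) = √(37/27 + 168) = √(4573/27) = √13719/9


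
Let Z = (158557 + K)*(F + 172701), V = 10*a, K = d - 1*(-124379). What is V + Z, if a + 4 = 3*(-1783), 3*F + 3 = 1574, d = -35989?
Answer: 128331774688/3 ≈ 4.2777e+10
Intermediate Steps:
F = 1571/3 (F = -1 + (⅓)*1574 = -1 + 1574/3 = 1571/3 ≈ 523.67)
K = 88390 (K = -35989 - 1*(-124379) = -35989 + 124379 = 88390)
a = -5353 (a = -4 + 3*(-1783) = -4 - 5349 = -5353)
V = -53530 (V = 10*(-5353) = -53530)
Z = 128331935278/3 (Z = (158557 + 88390)*(1571/3 + 172701) = 246947*(519674/3) = 128331935278/3 ≈ 4.2777e+10)
V + Z = -53530 + 128331935278/3 = 128331774688/3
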